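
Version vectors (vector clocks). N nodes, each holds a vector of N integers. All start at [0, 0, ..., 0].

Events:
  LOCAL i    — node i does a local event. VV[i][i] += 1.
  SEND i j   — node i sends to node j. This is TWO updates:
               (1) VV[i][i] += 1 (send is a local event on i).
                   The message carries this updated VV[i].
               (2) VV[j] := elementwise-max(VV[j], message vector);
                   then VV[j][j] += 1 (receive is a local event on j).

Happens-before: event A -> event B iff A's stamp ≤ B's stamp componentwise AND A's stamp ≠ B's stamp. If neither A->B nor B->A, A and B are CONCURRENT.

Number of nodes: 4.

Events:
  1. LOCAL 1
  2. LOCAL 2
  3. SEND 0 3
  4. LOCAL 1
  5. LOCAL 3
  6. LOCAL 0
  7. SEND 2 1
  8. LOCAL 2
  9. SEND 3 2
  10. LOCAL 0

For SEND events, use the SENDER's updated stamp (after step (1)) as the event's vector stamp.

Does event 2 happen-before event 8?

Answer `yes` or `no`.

Initial: VV[0]=[0, 0, 0, 0]
Initial: VV[1]=[0, 0, 0, 0]
Initial: VV[2]=[0, 0, 0, 0]
Initial: VV[3]=[0, 0, 0, 0]
Event 1: LOCAL 1: VV[1][1]++ -> VV[1]=[0, 1, 0, 0]
Event 2: LOCAL 2: VV[2][2]++ -> VV[2]=[0, 0, 1, 0]
Event 3: SEND 0->3: VV[0][0]++ -> VV[0]=[1, 0, 0, 0], msg_vec=[1, 0, 0, 0]; VV[3]=max(VV[3],msg_vec) then VV[3][3]++ -> VV[3]=[1, 0, 0, 1]
Event 4: LOCAL 1: VV[1][1]++ -> VV[1]=[0, 2, 0, 0]
Event 5: LOCAL 3: VV[3][3]++ -> VV[3]=[1, 0, 0, 2]
Event 6: LOCAL 0: VV[0][0]++ -> VV[0]=[2, 0, 0, 0]
Event 7: SEND 2->1: VV[2][2]++ -> VV[2]=[0, 0, 2, 0], msg_vec=[0, 0, 2, 0]; VV[1]=max(VV[1],msg_vec) then VV[1][1]++ -> VV[1]=[0, 3, 2, 0]
Event 8: LOCAL 2: VV[2][2]++ -> VV[2]=[0, 0, 3, 0]
Event 9: SEND 3->2: VV[3][3]++ -> VV[3]=[1, 0, 0, 3], msg_vec=[1, 0, 0, 3]; VV[2]=max(VV[2],msg_vec) then VV[2][2]++ -> VV[2]=[1, 0, 4, 3]
Event 10: LOCAL 0: VV[0][0]++ -> VV[0]=[3, 0, 0, 0]
Event 2 stamp: [0, 0, 1, 0]
Event 8 stamp: [0, 0, 3, 0]
[0, 0, 1, 0] <= [0, 0, 3, 0]? True. Equal? False. Happens-before: True

Answer: yes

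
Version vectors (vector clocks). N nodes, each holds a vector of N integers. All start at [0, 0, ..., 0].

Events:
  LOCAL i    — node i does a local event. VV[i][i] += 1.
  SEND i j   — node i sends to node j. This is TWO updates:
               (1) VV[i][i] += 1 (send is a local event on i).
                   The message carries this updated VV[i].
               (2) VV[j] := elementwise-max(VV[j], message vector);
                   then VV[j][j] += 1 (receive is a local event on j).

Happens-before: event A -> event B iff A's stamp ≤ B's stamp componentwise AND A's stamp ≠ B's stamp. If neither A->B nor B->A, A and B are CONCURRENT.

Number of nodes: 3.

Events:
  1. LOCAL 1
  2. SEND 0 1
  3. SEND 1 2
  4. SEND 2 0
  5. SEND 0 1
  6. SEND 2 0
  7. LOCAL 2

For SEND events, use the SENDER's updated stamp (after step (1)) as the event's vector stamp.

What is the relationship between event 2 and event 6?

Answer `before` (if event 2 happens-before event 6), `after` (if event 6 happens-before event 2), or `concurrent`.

Initial: VV[0]=[0, 0, 0]
Initial: VV[1]=[0, 0, 0]
Initial: VV[2]=[0, 0, 0]
Event 1: LOCAL 1: VV[1][1]++ -> VV[1]=[0, 1, 0]
Event 2: SEND 0->1: VV[0][0]++ -> VV[0]=[1, 0, 0], msg_vec=[1, 0, 0]; VV[1]=max(VV[1],msg_vec) then VV[1][1]++ -> VV[1]=[1, 2, 0]
Event 3: SEND 1->2: VV[1][1]++ -> VV[1]=[1, 3, 0], msg_vec=[1, 3, 0]; VV[2]=max(VV[2],msg_vec) then VV[2][2]++ -> VV[2]=[1, 3, 1]
Event 4: SEND 2->0: VV[2][2]++ -> VV[2]=[1, 3, 2], msg_vec=[1, 3, 2]; VV[0]=max(VV[0],msg_vec) then VV[0][0]++ -> VV[0]=[2, 3, 2]
Event 5: SEND 0->1: VV[0][0]++ -> VV[0]=[3, 3, 2], msg_vec=[3, 3, 2]; VV[1]=max(VV[1],msg_vec) then VV[1][1]++ -> VV[1]=[3, 4, 2]
Event 6: SEND 2->0: VV[2][2]++ -> VV[2]=[1, 3, 3], msg_vec=[1, 3, 3]; VV[0]=max(VV[0],msg_vec) then VV[0][0]++ -> VV[0]=[4, 3, 3]
Event 7: LOCAL 2: VV[2][2]++ -> VV[2]=[1, 3, 4]
Event 2 stamp: [1, 0, 0]
Event 6 stamp: [1, 3, 3]
[1, 0, 0] <= [1, 3, 3]? True
[1, 3, 3] <= [1, 0, 0]? False
Relation: before

Answer: before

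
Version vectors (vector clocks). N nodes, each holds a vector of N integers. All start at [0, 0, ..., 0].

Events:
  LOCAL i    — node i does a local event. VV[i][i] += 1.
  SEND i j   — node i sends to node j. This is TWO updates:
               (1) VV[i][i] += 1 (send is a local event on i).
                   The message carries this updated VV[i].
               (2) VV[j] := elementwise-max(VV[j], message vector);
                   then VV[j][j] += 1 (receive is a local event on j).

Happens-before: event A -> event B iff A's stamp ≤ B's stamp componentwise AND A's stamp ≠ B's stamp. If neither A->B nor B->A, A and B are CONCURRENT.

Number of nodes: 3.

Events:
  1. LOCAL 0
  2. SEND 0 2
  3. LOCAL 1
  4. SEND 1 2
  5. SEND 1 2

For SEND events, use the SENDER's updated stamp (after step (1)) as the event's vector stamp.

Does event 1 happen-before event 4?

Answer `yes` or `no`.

Initial: VV[0]=[0, 0, 0]
Initial: VV[1]=[0, 0, 0]
Initial: VV[2]=[0, 0, 0]
Event 1: LOCAL 0: VV[0][0]++ -> VV[0]=[1, 0, 0]
Event 2: SEND 0->2: VV[0][0]++ -> VV[0]=[2, 0, 0], msg_vec=[2, 0, 0]; VV[2]=max(VV[2],msg_vec) then VV[2][2]++ -> VV[2]=[2, 0, 1]
Event 3: LOCAL 1: VV[1][1]++ -> VV[1]=[0, 1, 0]
Event 4: SEND 1->2: VV[1][1]++ -> VV[1]=[0, 2, 0], msg_vec=[0, 2, 0]; VV[2]=max(VV[2],msg_vec) then VV[2][2]++ -> VV[2]=[2, 2, 2]
Event 5: SEND 1->2: VV[1][1]++ -> VV[1]=[0, 3, 0], msg_vec=[0, 3, 0]; VV[2]=max(VV[2],msg_vec) then VV[2][2]++ -> VV[2]=[2, 3, 3]
Event 1 stamp: [1, 0, 0]
Event 4 stamp: [0, 2, 0]
[1, 0, 0] <= [0, 2, 0]? False. Equal? False. Happens-before: False

Answer: no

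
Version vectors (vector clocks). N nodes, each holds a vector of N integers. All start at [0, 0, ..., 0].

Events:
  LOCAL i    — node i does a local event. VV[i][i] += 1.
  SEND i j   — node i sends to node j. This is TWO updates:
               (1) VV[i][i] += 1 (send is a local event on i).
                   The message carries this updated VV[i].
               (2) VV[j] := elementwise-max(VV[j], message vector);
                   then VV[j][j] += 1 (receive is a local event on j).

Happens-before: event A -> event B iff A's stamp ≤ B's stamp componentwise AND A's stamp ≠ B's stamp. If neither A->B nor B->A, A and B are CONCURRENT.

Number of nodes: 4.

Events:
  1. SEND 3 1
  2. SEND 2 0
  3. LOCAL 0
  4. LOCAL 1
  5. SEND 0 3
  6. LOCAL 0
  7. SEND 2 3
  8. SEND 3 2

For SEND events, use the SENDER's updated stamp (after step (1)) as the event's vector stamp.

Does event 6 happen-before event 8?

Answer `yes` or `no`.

Answer: no

Derivation:
Initial: VV[0]=[0, 0, 0, 0]
Initial: VV[1]=[0, 0, 0, 0]
Initial: VV[2]=[0, 0, 0, 0]
Initial: VV[3]=[0, 0, 0, 0]
Event 1: SEND 3->1: VV[3][3]++ -> VV[3]=[0, 0, 0, 1], msg_vec=[0, 0, 0, 1]; VV[1]=max(VV[1],msg_vec) then VV[1][1]++ -> VV[1]=[0, 1, 0, 1]
Event 2: SEND 2->0: VV[2][2]++ -> VV[2]=[0, 0, 1, 0], msg_vec=[0, 0, 1, 0]; VV[0]=max(VV[0],msg_vec) then VV[0][0]++ -> VV[0]=[1, 0, 1, 0]
Event 3: LOCAL 0: VV[0][0]++ -> VV[0]=[2, 0, 1, 0]
Event 4: LOCAL 1: VV[1][1]++ -> VV[1]=[0, 2, 0, 1]
Event 5: SEND 0->3: VV[0][0]++ -> VV[0]=[3, 0, 1, 0], msg_vec=[3, 0, 1, 0]; VV[3]=max(VV[3],msg_vec) then VV[3][3]++ -> VV[3]=[3, 0, 1, 2]
Event 6: LOCAL 0: VV[0][0]++ -> VV[0]=[4, 0, 1, 0]
Event 7: SEND 2->3: VV[2][2]++ -> VV[2]=[0, 0, 2, 0], msg_vec=[0, 0, 2, 0]; VV[3]=max(VV[3],msg_vec) then VV[3][3]++ -> VV[3]=[3, 0, 2, 3]
Event 8: SEND 3->2: VV[3][3]++ -> VV[3]=[3, 0, 2, 4], msg_vec=[3, 0, 2, 4]; VV[2]=max(VV[2],msg_vec) then VV[2][2]++ -> VV[2]=[3, 0, 3, 4]
Event 6 stamp: [4, 0, 1, 0]
Event 8 stamp: [3, 0, 2, 4]
[4, 0, 1, 0] <= [3, 0, 2, 4]? False. Equal? False. Happens-before: False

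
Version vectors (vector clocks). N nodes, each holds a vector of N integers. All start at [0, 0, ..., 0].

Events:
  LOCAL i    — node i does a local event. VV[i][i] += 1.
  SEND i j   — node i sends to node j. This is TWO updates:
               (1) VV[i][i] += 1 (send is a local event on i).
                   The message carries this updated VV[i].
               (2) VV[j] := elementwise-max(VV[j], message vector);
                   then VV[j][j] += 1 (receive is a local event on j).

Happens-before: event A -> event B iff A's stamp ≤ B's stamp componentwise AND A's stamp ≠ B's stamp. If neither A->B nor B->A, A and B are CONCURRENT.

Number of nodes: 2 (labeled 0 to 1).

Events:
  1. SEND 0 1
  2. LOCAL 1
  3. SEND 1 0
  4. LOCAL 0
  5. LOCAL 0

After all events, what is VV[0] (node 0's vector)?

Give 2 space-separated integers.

Initial: VV[0]=[0, 0]
Initial: VV[1]=[0, 0]
Event 1: SEND 0->1: VV[0][0]++ -> VV[0]=[1, 0], msg_vec=[1, 0]; VV[1]=max(VV[1],msg_vec) then VV[1][1]++ -> VV[1]=[1, 1]
Event 2: LOCAL 1: VV[1][1]++ -> VV[1]=[1, 2]
Event 3: SEND 1->0: VV[1][1]++ -> VV[1]=[1, 3], msg_vec=[1, 3]; VV[0]=max(VV[0],msg_vec) then VV[0][0]++ -> VV[0]=[2, 3]
Event 4: LOCAL 0: VV[0][0]++ -> VV[0]=[3, 3]
Event 5: LOCAL 0: VV[0][0]++ -> VV[0]=[4, 3]
Final vectors: VV[0]=[4, 3]; VV[1]=[1, 3]

Answer: 4 3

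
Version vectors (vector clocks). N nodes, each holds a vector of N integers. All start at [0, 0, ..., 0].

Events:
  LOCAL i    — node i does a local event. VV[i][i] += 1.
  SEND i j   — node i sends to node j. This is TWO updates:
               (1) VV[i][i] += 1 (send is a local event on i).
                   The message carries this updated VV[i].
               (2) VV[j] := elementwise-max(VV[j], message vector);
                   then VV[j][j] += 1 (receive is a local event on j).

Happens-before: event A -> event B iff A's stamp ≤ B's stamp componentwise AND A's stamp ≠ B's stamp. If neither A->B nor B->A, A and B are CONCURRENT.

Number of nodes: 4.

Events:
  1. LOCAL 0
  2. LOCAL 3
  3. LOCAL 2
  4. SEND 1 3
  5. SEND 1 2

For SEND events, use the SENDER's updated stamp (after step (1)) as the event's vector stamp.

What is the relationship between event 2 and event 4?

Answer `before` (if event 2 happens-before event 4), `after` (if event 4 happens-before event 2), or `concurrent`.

Initial: VV[0]=[0, 0, 0, 0]
Initial: VV[1]=[0, 0, 0, 0]
Initial: VV[2]=[0, 0, 0, 0]
Initial: VV[3]=[0, 0, 0, 0]
Event 1: LOCAL 0: VV[0][0]++ -> VV[0]=[1, 0, 0, 0]
Event 2: LOCAL 3: VV[3][3]++ -> VV[3]=[0, 0, 0, 1]
Event 3: LOCAL 2: VV[2][2]++ -> VV[2]=[0, 0, 1, 0]
Event 4: SEND 1->3: VV[1][1]++ -> VV[1]=[0, 1, 0, 0], msg_vec=[0, 1, 0, 0]; VV[3]=max(VV[3],msg_vec) then VV[3][3]++ -> VV[3]=[0, 1, 0, 2]
Event 5: SEND 1->2: VV[1][1]++ -> VV[1]=[0, 2, 0, 0], msg_vec=[0, 2, 0, 0]; VV[2]=max(VV[2],msg_vec) then VV[2][2]++ -> VV[2]=[0, 2, 2, 0]
Event 2 stamp: [0, 0, 0, 1]
Event 4 stamp: [0, 1, 0, 0]
[0, 0, 0, 1] <= [0, 1, 0, 0]? False
[0, 1, 0, 0] <= [0, 0, 0, 1]? False
Relation: concurrent

Answer: concurrent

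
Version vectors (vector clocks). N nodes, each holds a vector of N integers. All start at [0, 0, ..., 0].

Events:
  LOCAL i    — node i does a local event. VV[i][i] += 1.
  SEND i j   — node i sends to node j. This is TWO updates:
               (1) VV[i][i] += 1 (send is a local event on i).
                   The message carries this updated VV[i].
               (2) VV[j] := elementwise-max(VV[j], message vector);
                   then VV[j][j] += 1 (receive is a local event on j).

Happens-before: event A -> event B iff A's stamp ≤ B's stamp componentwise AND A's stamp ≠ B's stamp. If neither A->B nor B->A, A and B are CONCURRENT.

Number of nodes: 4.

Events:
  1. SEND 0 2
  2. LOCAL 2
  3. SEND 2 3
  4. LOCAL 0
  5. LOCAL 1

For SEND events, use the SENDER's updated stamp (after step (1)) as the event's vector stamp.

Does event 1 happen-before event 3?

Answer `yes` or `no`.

Answer: yes

Derivation:
Initial: VV[0]=[0, 0, 0, 0]
Initial: VV[1]=[0, 0, 0, 0]
Initial: VV[2]=[0, 0, 0, 0]
Initial: VV[3]=[0, 0, 0, 0]
Event 1: SEND 0->2: VV[0][0]++ -> VV[0]=[1, 0, 0, 0], msg_vec=[1, 0, 0, 0]; VV[2]=max(VV[2],msg_vec) then VV[2][2]++ -> VV[2]=[1, 0, 1, 0]
Event 2: LOCAL 2: VV[2][2]++ -> VV[2]=[1, 0, 2, 0]
Event 3: SEND 2->3: VV[2][2]++ -> VV[2]=[1, 0, 3, 0], msg_vec=[1, 0, 3, 0]; VV[3]=max(VV[3],msg_vec) then VV[3][3]++ -> VV[3]=[1, 0, 3, 1]
Event 4: LOCAL 0: VV[0][0]++ -> VV[0]=[2, 0, 0, 0]
Event 5: LOCAL 1: VV[1][1]++ -> VV[1]=[0, 1, 0, 0]
Event 1 stamp: [1, 0, 0, 0]
Event 3 stamp: [1, 0, 3, 0]
[1, 0, 0, 0] <= [1, 0, 3, 0]? True. Equal? False. Happens-before: True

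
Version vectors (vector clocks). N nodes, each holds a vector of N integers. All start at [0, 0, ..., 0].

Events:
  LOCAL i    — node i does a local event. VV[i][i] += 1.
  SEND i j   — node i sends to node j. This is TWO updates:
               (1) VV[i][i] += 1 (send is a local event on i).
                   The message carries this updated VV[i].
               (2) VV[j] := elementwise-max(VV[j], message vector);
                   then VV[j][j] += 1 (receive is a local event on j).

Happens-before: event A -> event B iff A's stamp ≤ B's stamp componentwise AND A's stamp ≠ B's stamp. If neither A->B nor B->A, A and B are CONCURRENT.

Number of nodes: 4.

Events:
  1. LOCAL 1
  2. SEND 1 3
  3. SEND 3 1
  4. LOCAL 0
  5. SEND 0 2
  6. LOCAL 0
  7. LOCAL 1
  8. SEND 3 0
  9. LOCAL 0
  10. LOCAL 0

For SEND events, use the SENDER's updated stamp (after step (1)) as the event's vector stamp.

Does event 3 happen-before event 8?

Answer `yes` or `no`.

Initial: VV[0]=[0, 0, 0, 0]
Initial: VV[1]=[0, 0, 0, 0]
Initial: VV[2]=[0, 0, 0, 0]
Initial: VV[3]=[0, 0, 0, 0]
Event 1: LOCAL 1: VV[1][1]++ -> VV[1]=[0, 1, 0, 0]
Event 2: SEND 1->3: VV[1][1]++ -> VV[1]=[0, 2, 0, 0], msg_vec=[0, 2, 0, 0]; VV[3]=max(VV[3],msg_vec) then VV[3][3]++ -> VV[3]=[0, 2, 0, 1]
Event 3: SEND 3->1: VV[3][3]++ -> VV[3]=[0, 2, 0, 2], msg_vec=[0, 2, 0, 2]; VV[1]=max(VV[1],msg_vec) then VV[1][1]++ -> VV[1]=[0, 3, 0, 2]
Event 4: LOCAL 0: VV[0][0]++ -> VV[0]=[1, 0, 0, 0]
Event 5: SEND 0->2: VV[0][0]++ -> VV[0]=[2, 0, 0, 0], msg_vec=[2, 0, 0, 0]; VV[2]=max(VV[2],msg_vec) then VV[2][2]++ -> VV[2]=[2, 0, 1, 0]
Event 6: LOCAL 0: VV[0][0]++ -> VV[0]=[3, 0, 0, 0]
Event 7: LOCAL 1: VV[1][1]++ -> VV[1]=[0, 4, 0, 2]
Event 8: SEND 3->0: VV[3][3]++ -> VV[3]=[0, 2, 0, 3], msg_vec=[0, 2, 0, 3]; VV[0]=max(VV[0],msg_vec) then VV[0][0]++ -> VV[0]=[4, 2, 0, 3]
Event 9: LOCAL 0: VV[0][0]++ -> VV[0]=[5, 2, 0, 3]
Event 10: LOCAL 0: VV[0][0]++ -> VV[0]=[6, 2, 0, 3]
Event 3 stamp: [0, 2, 0, 2]
Event 8 stamp: [0, 2, 0, 3]
[0, 2, 0, 2] <= [0, 2, 0, 3]? True. Equal? False. Happens-before: True

Answer: yes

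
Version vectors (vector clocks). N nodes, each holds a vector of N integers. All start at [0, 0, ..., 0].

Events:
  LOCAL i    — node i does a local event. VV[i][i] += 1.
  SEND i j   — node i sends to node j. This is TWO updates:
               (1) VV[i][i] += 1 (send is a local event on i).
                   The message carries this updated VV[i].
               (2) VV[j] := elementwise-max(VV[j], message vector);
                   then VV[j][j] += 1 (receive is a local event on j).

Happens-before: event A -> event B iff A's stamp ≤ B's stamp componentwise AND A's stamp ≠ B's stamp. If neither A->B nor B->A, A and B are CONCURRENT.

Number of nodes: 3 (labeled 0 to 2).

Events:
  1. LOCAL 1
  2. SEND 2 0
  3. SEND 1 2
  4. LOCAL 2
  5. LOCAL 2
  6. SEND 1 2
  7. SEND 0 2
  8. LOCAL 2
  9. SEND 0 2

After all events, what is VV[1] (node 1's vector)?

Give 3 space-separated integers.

Answer: 0 3 0

Derivation:
Initial: VV[0]=[0, 0, 0]
Initial: VV[1]=[0, 0, 0]
Initial: VV[2]=[0, 0, 0]
Event 1: LOCAL 1: VV[1][1]++ -> VV[1]=[0, 1, 0]
Event 2: SEND 2->0: VV[2][2]++ -> VV[2]=[0, 0, 1], msg_vec=[0, 0, 1]; VV[0]=max(VV[0],msg_vec) then VV[0][0]++ -> VV[0]=[1, 0, 1]
Event 3: SEND 1->2: VV[1][1]++ -> VV[1]=[0, 2, 0], msg_vec=[0, 2, 0]; VV[2]=max(VV[2],msg_vec) then VV[2][2]++ -> VV[2]=[0, 2, 2]
Event 4: LOCAL 2: VV[2][2]++ -> VV[2]=[0, 2, 3]
Event 5: LOCAL 2: VV[2][2]++ -> VV[2]=[0, 2, 4]
Event 6: SEND 1->2: VV[1][1]++ -> VV[1]=[0, 3, 0], msg_vec=[0, 3, 0]; VV[2]=max(VV[2],msg_vec) then VV[2][2]++ -> VV[2]=[0, 3, 5]
Event 7: SEND 0->2: VV[0][0]++ -> VV[0]=[2, 0, 1], msg_vec=[2, 0, 1]; VV[2]=max(VV[2],msg_vec) then VV[2][2]++ -> VV[2]=[2, 3, 6]
Event 8: LOCAL 2: VV[2][2]++ -> VV[2]=[2, 3, 7]
Event 9: SEND 0->2: VV[0][0]++ -> VV[0]=[3, 0, 1], msg_vec=[3, 0, 1]; VV[2]=max(VV[2],msg_vec) then VV[2][2]++ -> VV[2]=[3, 3, 8]
Final vectors: VV[0]=[3, 0, 1]; VV[1]=[0, 3, 0]; VV[2]=[3, 3, 8]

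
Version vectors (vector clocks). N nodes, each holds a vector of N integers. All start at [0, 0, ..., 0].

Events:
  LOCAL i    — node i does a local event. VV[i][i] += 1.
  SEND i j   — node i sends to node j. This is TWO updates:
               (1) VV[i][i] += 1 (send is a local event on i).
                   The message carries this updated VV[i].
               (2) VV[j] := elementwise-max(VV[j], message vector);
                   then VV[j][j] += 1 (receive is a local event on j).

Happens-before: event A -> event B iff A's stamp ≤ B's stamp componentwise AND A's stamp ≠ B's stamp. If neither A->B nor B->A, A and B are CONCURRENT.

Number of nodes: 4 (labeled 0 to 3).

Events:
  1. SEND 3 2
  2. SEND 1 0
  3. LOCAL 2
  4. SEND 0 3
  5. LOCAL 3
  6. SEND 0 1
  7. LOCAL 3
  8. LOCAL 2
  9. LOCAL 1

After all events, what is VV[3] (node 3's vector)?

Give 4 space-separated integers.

Initial: VV[0]=[0, 0, 0, 0]
Initial: VV[1]=[0, 0, 0, 0]
Initial: VV[2]=[0, 0, 0, 0]
Initial: VV[3]=[0, 0, 0, 0]
Event 1: SEND 3->2: VV[3][3]++ -> VV[3]=[0, 0, 0, 1], msg_vec=[0, 0, 0, 1]; VV[2]=max(VV[2],msg_vec) then VV[2][2]++ -> VV[2]=[0, 0, 1, 1]
Event 2: SEND 1->0: VV[1][1]++ -> VV[1]=[0, 1, 0, 0], msg_vec=[0, 1, 0, 0]; VV[0]=max(VV[0],msg_vec) then VV[0][0]++ -> VV[0]=[1, 1, 0, 0]
Event 3: LOCAL 2: VV[2][2]++ -> VV[2]=[0, 0, 2, 1]
Event 4: SEND 0->3: VV[0][0]++ -> VV[0]=[2, 1, 0, 0], msg_vec=[2, 1, 0, 0]; VV[3]=max(VV[3],msg_vec) then VV[3][3]++ -> VV[3]=[2, 1, 0, 2]
Event 5: LOCAL 3: VV[3][3]++ -> VV[3]=[2, 1, 0, 3]
Event 6: SEND 0->1: VV[0][0]++ -> VV[0]=[3, 1, 0, 0], msg_vec=[3, 1, 0, 0]; VV[1]=max(VV[1],msg_vec) then VV[1][1]++ -> VV[1]=[3, 2, 0, 0]
Event 7: LOCAL 3: VV[3][3]++ -> VV[3]=[2, 1, 0, 4]
Event 8: LOCAL 2: VV[2][2]++ -> VV[2]=[0, 0, 3, 1]
Event 9: LOCAL 1: VV[1][1]++ -> VV[1]=[3, 3, 0, 0]
Final vectors: VV[0]=[3, 1, 0, 0]; VV[1]=[3, 3, 0, 0]; VV[2]=[0, 0, 3, 1]; VV[3]=[2, 1, 0, 4]

Answer: 2 1 0 4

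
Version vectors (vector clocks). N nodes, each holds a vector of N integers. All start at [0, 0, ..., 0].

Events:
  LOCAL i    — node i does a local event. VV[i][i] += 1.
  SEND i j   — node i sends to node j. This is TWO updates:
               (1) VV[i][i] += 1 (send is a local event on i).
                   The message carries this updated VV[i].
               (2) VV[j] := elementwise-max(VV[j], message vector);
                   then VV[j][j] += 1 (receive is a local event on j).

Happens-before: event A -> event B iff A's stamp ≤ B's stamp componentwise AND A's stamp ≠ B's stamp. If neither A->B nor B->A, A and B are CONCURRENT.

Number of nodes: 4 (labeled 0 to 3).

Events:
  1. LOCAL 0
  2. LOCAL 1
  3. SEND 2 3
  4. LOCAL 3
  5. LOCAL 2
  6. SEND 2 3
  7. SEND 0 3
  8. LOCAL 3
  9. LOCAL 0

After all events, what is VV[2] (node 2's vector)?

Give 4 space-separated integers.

Answer: 0 0 3 0

Derivation:
Initial: VV[0]=[0, 0, 0, 0]
Initial: VV[1]=[0, 0, 0, 0]
Initial: VV[2]=[0, 0, 0, 0]
Initial: VV[3]=[0, 0, 0, 0]
Event 1: LOCAL 0: VV[0][0]++ -> VV[0]=[1, 0, 0, 0]
Event 2: LOCAL 1: VV[1][1]++ -> VV[1]=[0, 1, 0, 0]
Event 3: SEND 2->3: VV[2][2]++ -> VV[2]=[0, 0, 1, 0], msg_vec=[0, 0, 1, 0]; VV[3]=max(VV[3],msg_vec) then VV[3][3]++ -> VV[3]=[0, 0, 1, 1]
Event 4: LOCAL 3: VV[3][3]++ -> VV[3]=[0, 0, 1, 2]
Event 5: LOCAL 2: VV[2][2]++ -> VV[2]=[0, 0, 2, 0]
Event 6: SEND 2->3: VV[2][2]++ -> VV[2]=[0, 0, 3, 0], msg_vec=[0, 0, 3, 0]; VV[3]=max(VV[3],msg_vec) then VV[3][3]++ -> VV[3]=[0, 0, 3, 3]
Event 7: SEND 0->3: VV[0][0]++ -> VV[0]=[2, 0, 0, 0], msg_vec=[2, 0, 0, 0]; VV[3]=max(VV[3],msg_vec) then VV[3][3]++ -> VV[3]=[2, 0, 3, 4]
Event 8: LOCAL 3: VV[3][3]++ -> VV[3]=[2, 0, 3, 5]
Event 9: LOCAL 0: VV[0][0]++ -> VV[0]=[3, 0, 0, 0]
Final vectors: VV[0]=[3, 0, 0, 0]; VV[1]=[0, 1, 0, 0]; VV[2]=[0, 0, 3, 0]; VV[3]=[2, 0, 3, 5]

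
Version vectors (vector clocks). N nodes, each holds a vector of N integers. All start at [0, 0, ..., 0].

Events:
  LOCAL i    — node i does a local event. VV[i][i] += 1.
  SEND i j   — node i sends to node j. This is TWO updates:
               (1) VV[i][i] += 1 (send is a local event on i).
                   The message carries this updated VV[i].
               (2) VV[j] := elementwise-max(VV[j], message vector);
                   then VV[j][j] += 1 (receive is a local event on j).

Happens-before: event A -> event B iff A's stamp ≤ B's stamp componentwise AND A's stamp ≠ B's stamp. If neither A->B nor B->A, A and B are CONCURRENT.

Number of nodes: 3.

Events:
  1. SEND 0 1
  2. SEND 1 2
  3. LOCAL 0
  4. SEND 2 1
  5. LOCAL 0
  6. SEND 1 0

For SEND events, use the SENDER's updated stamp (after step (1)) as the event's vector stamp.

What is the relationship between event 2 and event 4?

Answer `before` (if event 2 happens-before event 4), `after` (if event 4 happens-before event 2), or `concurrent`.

Initial: VV[0]=[0, 0, 0]
Initial: VV[1]=[0, 0, 0]
Initial: VV[2]=[0, 0, 0]
Event 1: SEND 0->1: VV[0][0]++ -> VV[0]=[1, 0, 0], msg_vec=[1, 0, 0]; VV[1]=max(VV[1],msg_vec) then VV[1][1]++ -> VV[1]=[1, 1, 0]
Event 2: SEND 1->2: VV[1][1]++ -> VV[1]=[1, 2, 0], msg_vec=[1, 2, 0]; VV[2]=max(VV[2],msg_vec) then VV[2][2]++ -> VV[2]=[1, 2, 1]
Event 3: LOCAL 0: VV[0][0]++ -> VV[0]=[2, 0, 0]
Event 4: SEND 2->1: VV[2][2]++ -> VV[2]=[1, 2, 2], msg_vec=[1, 2, 2]; VV[1]=max(VV[1],msg_vec) then VV[1][1]++ -> VV[1]=[1, 3, 2]
Event 5: LOCAL 0: VV[0][0]++ -> VV[0]=[3, 0, 0]
Event 6: SEND 1->0: VV[1][1]++ -> VV[1]=[1, 4, 2], msg_vec=[1, 4, 2]; VV[0]=max(VV[0],msg_vec) then VV[0][0]++ -> VV[0]=[4, 4, 2]
Event 2 stamp: [1, 2, 0]
Event 4 stamp: [1, 2, 2]
[1, 2, 0] <= [1, 2, 2]? True
[1, 2, 2] <= [1, 2, 0]? False
Relation: before

Answer: before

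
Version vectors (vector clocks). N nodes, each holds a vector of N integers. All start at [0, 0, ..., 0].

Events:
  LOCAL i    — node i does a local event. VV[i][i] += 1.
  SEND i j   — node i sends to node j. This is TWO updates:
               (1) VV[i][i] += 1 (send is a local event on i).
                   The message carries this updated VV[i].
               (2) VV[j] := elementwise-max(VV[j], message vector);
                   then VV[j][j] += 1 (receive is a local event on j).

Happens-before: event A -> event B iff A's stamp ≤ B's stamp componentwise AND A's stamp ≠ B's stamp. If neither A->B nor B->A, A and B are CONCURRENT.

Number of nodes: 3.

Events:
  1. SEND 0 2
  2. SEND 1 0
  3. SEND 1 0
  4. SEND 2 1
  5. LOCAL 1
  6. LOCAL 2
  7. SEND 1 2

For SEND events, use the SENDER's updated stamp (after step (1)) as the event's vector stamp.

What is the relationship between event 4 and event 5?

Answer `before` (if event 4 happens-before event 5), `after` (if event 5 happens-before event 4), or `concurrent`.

Initial: VV[0]=[0, 0, 0]
Initial: VV[1]=[0, 0, 0]
Initial: VV[2]=[0, 0, 0]
Event 1: SEND 0->2: VV[0][0]++ -> VV[0]=[1, 0, 0], msg_vec=[1, 0, 0]; VV[2]=max(VV[2],msg_vec) then VV[2][2]++ -> VV[2]=[1, 0, 1]
Event 2: SEND 1->0: VV[1][1]++ -> VV[1]=[0, 1, 0], msg_vec=[0, 1, 0]; VV[0]=max(VV[0],msg_vec) then VV[0][0]++ -> VV[0]=[2, 1, 0]
Event 3: SEND 1->0: VV[1][1]++ -> VV[1]=[0, 2, 0], msg_vec=[0, 2, 0]; VV[0]=max(VV[0],msg_vec) then VV[0][0]++ -> VV[0]=[3, 2, 0]
Event 4: SEND 2->1: VV[2][2]++ -> VV[2]=[1, 0, 2], msg_vec=[1, 0, 2]; VV[1]=max(VV[1],msg_vec) then VV[1][1]++ -> VV[1]=[1, 3, 2]
Event 5: LOCAL 1: VV[1][1]++ -> VV[1]=[1, 4, 2]
Event 6: LOCAL 2: VV[2][2]++ -> VV[2]=[1, 0, 3]
Event 7: SEND 1->2: VV[1][1]++ -> VV[1]=[1, 5, 2], msg_vec=[1, 5, 2]; VV[2]=max(VV[2],msg_vec) then VV[2][2]++ -> VV[2]=[1, 5, 4]
Event 4 stamp: [1, 0, 2]
Event 5 stamp: [1, 4, 2]
[1, 0, 2] <= [1, 4, 2]? True
[1, 4, 2] <= [1, 0, 2]? False
Relation: before

Answer: before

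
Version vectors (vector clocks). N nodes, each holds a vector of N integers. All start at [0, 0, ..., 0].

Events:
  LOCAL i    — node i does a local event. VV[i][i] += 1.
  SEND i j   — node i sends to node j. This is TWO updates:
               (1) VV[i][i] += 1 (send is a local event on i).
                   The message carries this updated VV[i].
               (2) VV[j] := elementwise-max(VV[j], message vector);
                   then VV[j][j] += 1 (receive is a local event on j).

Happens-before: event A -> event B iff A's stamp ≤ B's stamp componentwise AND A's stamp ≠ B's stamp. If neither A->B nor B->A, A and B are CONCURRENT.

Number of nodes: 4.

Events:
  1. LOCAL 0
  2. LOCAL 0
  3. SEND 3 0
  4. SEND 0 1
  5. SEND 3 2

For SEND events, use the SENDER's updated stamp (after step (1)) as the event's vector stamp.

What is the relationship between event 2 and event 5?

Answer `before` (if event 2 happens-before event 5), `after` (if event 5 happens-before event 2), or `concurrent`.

Initial: VV[0]=[0, 0, 0, 0]
Initial: VV[1]=[0, 0, 0, 0]
Initial: VV[2]=[0, 0, 0, 0]
Initial: VV[3]=[0, 0, 0, 0]
Event 1: LOCAL 0: VV[0][0]++ -> VV[0]=[1, 0, 0, 0]
Event 2: LOCAL 0: VV[0][0]++ -> VV[0]=[2, 0, 0, 0]
Event 3: SEND 3->0: VV[3][3]++ -> VV[3]=[0, 0, 0, 1], msg_vec=[0, 0, 0, 1]; VV[0]=max(VV[0],msg_vec) then VV[0][0]++ -> VV[0]=[3, 0, 0, 1]
Event 4: SEND 0->1: VV[0][0]++ -> VV[0]=[4, 0, 0, 1], msg_vec=[4, 0, 0, 1]; VV[1]=max(VV[1],msg_vec) then VV[1][1]++ -> VV[1]=[4, 1, 0, 1]
Event 5: SEND 3->2: VV[3][3]++ -> VV[3]=[0, 0, 0, 2], msg_vec=[0, 0, 0, 2]; VV[2]=max(VV[2],msg_vec) then VV[2][2]++ -> VV[2]=[0, 0, 1, 2]
Event 2 stamp: [2, 0, 0, 0]
Event 5 stamp: [0, 0, 0, 2]
[2, 0, 0, 0] <= [0, 0, 0, 2]? False
[0, 0, 0, 2] <= [2, 0, 0, 0]? False
Relation: concurrent

Answer: concurrent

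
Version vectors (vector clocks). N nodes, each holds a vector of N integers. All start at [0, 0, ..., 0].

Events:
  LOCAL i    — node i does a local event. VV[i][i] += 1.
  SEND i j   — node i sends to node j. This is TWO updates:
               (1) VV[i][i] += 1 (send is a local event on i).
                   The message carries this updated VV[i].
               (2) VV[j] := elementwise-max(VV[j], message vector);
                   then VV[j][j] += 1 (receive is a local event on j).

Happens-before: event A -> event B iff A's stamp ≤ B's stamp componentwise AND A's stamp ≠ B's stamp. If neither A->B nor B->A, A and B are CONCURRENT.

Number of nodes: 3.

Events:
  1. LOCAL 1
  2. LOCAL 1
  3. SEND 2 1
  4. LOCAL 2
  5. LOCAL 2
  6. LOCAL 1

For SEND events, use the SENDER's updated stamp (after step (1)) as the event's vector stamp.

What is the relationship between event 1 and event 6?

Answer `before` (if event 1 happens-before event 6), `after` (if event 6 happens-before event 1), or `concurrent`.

Initial: VV[0]=[0, 0, 0]
Initial: VV[1]=[0, 0, 0]
Initial: VV[2]=[0, 0, 0]
Event 1: LOCAL 1: VV[1][1]++ -> VV[1]=[0, 1, 0]
Event 2: LOCAL 1: VV[1][1]++ -> VV[1]=[0, 2, 0]
Event 3: SEND 2->1: VV[2][2]++ -> VV[2]=[0, 0, 1], msg_vec=[0, 0, 1]; VV[1]=max(VV[1],msg_vec) then VV[1][1]++ -> VV[1]=[0, 3, 1]
Event 4: LOCAL 2: VV[2][2]++ -> VV[2]=[0, 0, 2]
Event 5: LOCAL 2: VV[2][2]++ -> VV[2]=[0, 0, 3]
Event 6: LOCAL 1: VV[1][1]++ -> VV[1]=[0, 4, 1]
Event 1 stamp: [0, 1, 0]
Event 6 stamp: [0, 4, 1]
[0, 1, 0] <= [0, 4, 1]? True
[0, 4, 1] <= [0, 1, 0]? False
Relation: before

Answer: before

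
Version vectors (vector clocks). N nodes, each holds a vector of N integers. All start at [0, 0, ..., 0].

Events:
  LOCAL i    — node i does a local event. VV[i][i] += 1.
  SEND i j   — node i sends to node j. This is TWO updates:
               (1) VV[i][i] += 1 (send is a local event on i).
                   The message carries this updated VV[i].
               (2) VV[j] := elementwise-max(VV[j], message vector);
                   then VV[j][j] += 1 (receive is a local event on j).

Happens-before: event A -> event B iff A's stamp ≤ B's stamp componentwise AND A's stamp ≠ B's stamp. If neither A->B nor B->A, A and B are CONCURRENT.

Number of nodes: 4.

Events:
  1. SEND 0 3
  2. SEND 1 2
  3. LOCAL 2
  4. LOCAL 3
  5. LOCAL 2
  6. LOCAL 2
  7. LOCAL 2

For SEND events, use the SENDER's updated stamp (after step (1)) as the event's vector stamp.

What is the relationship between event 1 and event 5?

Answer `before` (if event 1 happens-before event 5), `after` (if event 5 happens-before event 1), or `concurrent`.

Initial: VV[0]=[0, 0, 0, 0]
Initial: VV[1]=[0, 0, 0, 0]
Initial: VV[2]=[0, 0, 0, 0]
Initial: VV[3]=[0, 0, 0, 0]
Event 1: SEND 0->3: VV[0][0]++ -> VV[0]=[1, 0, 0, 0], msg_vec=[1, 0, 0, 0]; VV[3]=max(VV[3],msg_vec) then VV[3][3]++ -> VV[3]=[1, 0, 0, 1]
Event 2: SEND 1->2: VV[1][1]++ -> VV[1]=[0, 1, 0, 0], msg_vec=[0, 1, 0, 0]; VV[2]=max(VV[2],msg_vec) then VV[2][2]++ -> VV[2]=[0, 1, 1, 0]
Event 3: LOCAL 2: VV[2][2]++ -> VV[2]=[0, 1, 2, 0]
Event 4: LOCAL 3: VV[3][3]++ -> VV[3]=[1, 0, 0, 2]
Event 5: LOCAL 2: VV[2][2]++ -> VV[2]=[0, 1, 3, 0]
Event 6: LOCAL 2: VV[2][2]++ -> VV[2]=[0, 1, 4, 0]
Event 7: LOCAL 2: VV[2][2]++ -> VV[2]=[0, 1, 5, 0]
Event 1 stamp: [1, 0, 0, 0]
Event 5 stamp: [0, 1, 3, 0]
[1, 0, 0, 0] <= [0, 1, 3, 0]? False
[0, 1, 3, 0] <= [1, 0, 0, 0]? False
Relation: concurrent

Answer: concurrent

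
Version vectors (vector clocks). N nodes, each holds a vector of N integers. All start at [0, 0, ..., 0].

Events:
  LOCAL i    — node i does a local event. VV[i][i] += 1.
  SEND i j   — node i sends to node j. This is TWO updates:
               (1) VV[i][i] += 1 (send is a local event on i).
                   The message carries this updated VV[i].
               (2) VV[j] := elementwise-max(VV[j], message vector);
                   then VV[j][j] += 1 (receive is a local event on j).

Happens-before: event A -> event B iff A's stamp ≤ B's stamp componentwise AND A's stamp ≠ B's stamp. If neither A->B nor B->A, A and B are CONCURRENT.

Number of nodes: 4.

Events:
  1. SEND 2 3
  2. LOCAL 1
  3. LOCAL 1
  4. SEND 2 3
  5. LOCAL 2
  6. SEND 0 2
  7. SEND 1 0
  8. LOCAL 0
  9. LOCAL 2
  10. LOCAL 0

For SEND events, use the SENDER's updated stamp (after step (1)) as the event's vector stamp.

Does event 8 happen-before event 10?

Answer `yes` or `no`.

Initial: VV[0]=[0, 0, 0, 0]
Initial: VV[1]=[0, 0, 0, 0]
Initial: VV[2]=[0, 0, 0, 0]
Initial: VV[3]=[0, 0, 0, 0]
Event 1: SEND 2->3: VV[2][2]++ -> VV[2]=[0, 0, 1, 0], msg_vec=[0, 0, 1, 0]; VV[3]=max(VV[3],msg_vec) then VV[3][3]++ -> VV[3]=[0, 0, 1, 1]
Event 2: LOCAL 1: VV[1][1]++ -> VV[1]=[0, 1, 0, 0]
Event 3: LOCAL 1: VV[1][1]++ -> VV[1]=[0, 2, 0, 0]
Event 4: SEND 2->3: VV[2][2]++ -> VV[2]=[0, 0, 2, 0], msg_vec=[0, 0, 2, 0]; VV[3]=max(VV[3],msg_vec) then VV[3][3]++ -> VV[3]=[0, 0, 2, 2]
Event 5: LOCAL 2: VV[2][2]++ -> VV[2]=[0, 0, 3, 0]
Event 6: SEND 0->2: VV[0][0]++ -> VV[0]=[1, 0, 0, 0], msg_vec=[1, 0, 0, 0]; VV[2]=max(VV[2],msg_vec) then VV[2][2]++ -> VV[2]=[1, 0, 4, 0]
Event 7: SEND 1->0: VV[1][1]++ -> VV[1]=[0, 3, 0, 0], msg_vec=[0, 3, 0, 0]; VV[0]=max(VV[0],msg_vec) then VV[0][0]++ -> VV[0]=[2, 3, 0, 0]
Event 8: LOCAL 0: VV[0][0]++ -> VV[0]=[3, 3, 0, 0]
Event 9: LOCAL 2: VV[2][2]++ -> VV[2]=[1, 0, 5, 0]
Event 10: LOCAL 0: VV[0][0]++ -> VV[0]=[4, 3, 0, 0]
Event 8 stamp: [3, 3, 0, 0]
Event 10 stamp: [4, 3, 0, 0]
[3, 3, 0, 0] <= [4, 3, 0, 0]? True. Equal? False. Happens-before: True

Answer: yes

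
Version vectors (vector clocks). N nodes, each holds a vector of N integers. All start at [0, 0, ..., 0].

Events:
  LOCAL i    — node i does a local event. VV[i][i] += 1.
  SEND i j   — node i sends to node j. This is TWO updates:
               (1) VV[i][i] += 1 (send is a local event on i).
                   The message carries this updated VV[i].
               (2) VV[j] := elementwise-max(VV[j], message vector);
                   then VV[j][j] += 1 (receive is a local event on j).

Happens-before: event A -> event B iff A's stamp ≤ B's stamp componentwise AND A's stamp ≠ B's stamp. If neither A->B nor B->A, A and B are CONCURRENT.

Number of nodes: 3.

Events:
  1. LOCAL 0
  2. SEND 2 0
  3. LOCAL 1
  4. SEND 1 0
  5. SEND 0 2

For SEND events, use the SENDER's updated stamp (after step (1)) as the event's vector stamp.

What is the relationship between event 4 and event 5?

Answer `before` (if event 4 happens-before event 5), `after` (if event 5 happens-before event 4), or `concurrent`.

Initial: VV[0]=[0, 0, 0]
Initial: VV[1]=[0, 0, 0]
Initial: VV[2]=[0, 0, 0]
Event 1: LOCAL 0: VV[0][0]++ -> VV[0]=[1, 0, 0]
Event 2: SEND 2->0: VV[2][2]++ -> VV[2]=[0, 0, 1], msg_vec=[0, 0, 1]; VV[0]=max(VV[0],msg_vec) then VV[0][0]++ -> VV[0]=[2, 0, 1]
Event 3: LOCAL 1: VV[1][1]++ -> VV[1]=[0, 1, 0]
Event 4: SEND 1->0: VV[1][1]++ -> VV[1]=[0, 2, 0], msg_vec=[0, 2, 0]; VV[0]=max(VV[0],msg_vec) then VV[0][0]++ -> VV[0]=[3, 2, 1]
Event 5: SEND 0->2: VV[0][0]++ -> VV[0]=[4, 2, 1], msg_vec=[4, 2, 1]; VV[2]=max(VV[2],msg_vec) then VV[2][2]++ -> VV[2]=[4, 2, 2]
Event 4 stamp: [0, 2, 0]
Event 5 stamp: [4, 2, 1]
[0, 2, 0] <= [4, 2, 1]? True
[4, 2, 1] <= [0, 2, 0]? False
Relation: before

Answer: before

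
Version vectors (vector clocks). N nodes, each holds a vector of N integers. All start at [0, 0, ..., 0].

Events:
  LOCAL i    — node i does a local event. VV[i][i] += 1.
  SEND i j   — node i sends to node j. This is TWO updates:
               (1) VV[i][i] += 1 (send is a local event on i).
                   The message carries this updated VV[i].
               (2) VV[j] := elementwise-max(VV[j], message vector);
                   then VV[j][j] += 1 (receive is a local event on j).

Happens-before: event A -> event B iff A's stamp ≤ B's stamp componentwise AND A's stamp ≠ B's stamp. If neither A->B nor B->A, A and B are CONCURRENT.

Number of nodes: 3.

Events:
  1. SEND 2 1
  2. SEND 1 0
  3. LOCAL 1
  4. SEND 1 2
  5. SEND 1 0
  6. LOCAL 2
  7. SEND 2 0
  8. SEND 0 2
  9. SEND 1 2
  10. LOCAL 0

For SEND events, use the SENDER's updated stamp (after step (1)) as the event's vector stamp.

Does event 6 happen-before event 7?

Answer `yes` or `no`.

Answer: yes

Derivation:
Initial: VV[0]=[0, 0, 0]
Initial: VV[1]=[0, 0, 0]
Initial: VV[2]=[0, 0, 0]
Event 1: SEND 2->1: VV[2][2]++ -> VV[2]=[0, 0, 1], msg_vec=[0, 0, 1]; VV[1]=max(VV[1],msg_vec) then VV[1][1]++ -> VV[1]=[0, 1, 1]
Event 2: SEND 1->0: VV[1][1]++ -> VV[1]=[0, 2, 1], msg_vec=[0, 2, 1]; VV[0]=max(VV[0],msg_vec) then VV[0][0]++ -> VV[0]=[1, 2, 1]
Event 3: LOCAL 1: VV[1][1]++ -> VV[1]=[0, 3, 1]
Event 4: SEND 1->2: VV[1][1]++ -> VV[1]=[0, 4, 1], msg_vec=[0, 4, 1]; VV[2]=max(VV[2],msg_vec) then VV[2][2]++ -> VV[2]=[0, 4, 2]
Event 5: SEND 1->0: VV[1][1]++ -> VV[1]=[0, 5, 1], msg_vec=[0, 5, 1]; VV[0]=max(VV[0],msg_vec) then VV[0][0]++ -> VV[0]=[2, 5, 1]
Event 6: LOCAL 2: VV[2][2]++ -> VV[2]=[0, 4, 3]
Event 7: SEND 2->0: VV[2][2]++ -> VV[2]=[0, 4, 4], msg_vec=[0, 4, 4]; VV[0]=max(VV[0],msg_vec) then VV[0][0]++ -> VV[0]=[3, 5, 4]
Event 8: SEND 0->2: VV[0][0]++ -> VV[0]=[4, 5, 4], msg_vec=[4, 5, 4]; VV[2]=max(VV[2],msg_vec) then VV[2][2]++ -> VV[2]=[4, 5, 5]
Event 9: SEND 1->2: VV[1][1]++ -> VV[1]=[0, 6, 1], msg_vec=[0, 6, 1]; VV[2]=max(VV[2],msg_vec) then VV[2][2]++ -> VV[2]=[4, 6, 6]
Event 10: LOCAL 0: VV[0][0]++ -> VV[0]=[5, 5, 4]
Event 6 stamp: [0, 4, 3]
Event 7 stamp: [0, 4, 4]
[0, 4, 3] <= [0, 4, 4]? True. Equal? False. Happens-before: True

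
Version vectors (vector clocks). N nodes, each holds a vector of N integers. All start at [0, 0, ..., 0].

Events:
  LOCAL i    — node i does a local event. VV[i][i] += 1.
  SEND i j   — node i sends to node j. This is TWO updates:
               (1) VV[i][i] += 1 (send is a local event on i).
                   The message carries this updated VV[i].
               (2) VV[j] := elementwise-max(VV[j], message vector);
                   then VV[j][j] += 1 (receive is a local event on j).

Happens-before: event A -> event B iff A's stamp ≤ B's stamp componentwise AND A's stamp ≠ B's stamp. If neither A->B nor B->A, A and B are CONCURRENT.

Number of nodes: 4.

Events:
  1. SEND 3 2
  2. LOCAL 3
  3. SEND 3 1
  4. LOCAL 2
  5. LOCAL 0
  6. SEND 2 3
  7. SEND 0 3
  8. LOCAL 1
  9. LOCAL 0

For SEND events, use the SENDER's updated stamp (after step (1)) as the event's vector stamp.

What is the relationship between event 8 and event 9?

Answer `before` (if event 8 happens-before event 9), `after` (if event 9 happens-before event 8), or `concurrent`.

Answer: concurrent

Derivation:
Initial: VV[0]=[0, 0, 0, 0]
Initial: VV[1]=[0, 0, 0, 0]
Initial: VV[2]=[0, 0, 0, 0]
Initial: VV[3]=[0, 0, 0, 0]
Event 1: SEND 3->2: VV[3][3]++ -> VV[3]=[0, 0, 0, 1], msg_vec=[0, 0, 0, 1]; VV[2]=max(VV[2],msg_vec) then VV[2][2]++ -> VV[2]=[0, 0, 1, 1]
Event 2: LOCAL 3: VV[3][3]++ -> VV[3]=[0, 0, 0, 2]
Event 3: SEND 3->1: VV[3][3]++ -> VV[3]=[0, 0, 0, 3], msg_vec=[0, 0, 0, 3]; VV[1]=max(VV[1],msg_vec) then VV[1][1]++ -> VV[1]=[0, 1, 0, 3]
Event 4: LOCAL 2: VV[2][2]++ -> VV[2]=[0, 0, 2, 1]
Event 5: LOCAL 0: VV[0][0]++ -> VV[0]=[1, 0, 0, 0]
Event 6: SEND 2->3: VV[2][2]++ -> VV[2]=[0, 0, 3, 1], msg_vec=[0, 0, 3, 1]; VV[3]=max(VV[3],msg_vec) then VV[3][3]++ -> VV[3]=[0, 0, 3, 4]
Event 7: SEND 0->3: VV[0][0]++ -> VV[0]=[2, 0, 0, 0], msg_vec=[2, 0, 0, 0]; VV[3]=max(VV[3],msg_vec) then VV[3][3]++ -> VV[3]=[2, 0, 3, 5]
Event 8: LOCAL 1: VV[1][1]++ -> VV[1]=[0, 2, 0, 3]
Event 9: LOCAL 0: VV[0][0]++ -> VV[0]=[3, 0, 0, 0]
Event 8 stamp: [0, 2, 0, 3]
Event 9 stamp: [3, 0, 0, 0]
[0, 2, 0, 3] <= [3, 0, 0, 0]? False
[3, 0, 0, 0] <= [0, 2, 0, 3]? False
Relation: concurrent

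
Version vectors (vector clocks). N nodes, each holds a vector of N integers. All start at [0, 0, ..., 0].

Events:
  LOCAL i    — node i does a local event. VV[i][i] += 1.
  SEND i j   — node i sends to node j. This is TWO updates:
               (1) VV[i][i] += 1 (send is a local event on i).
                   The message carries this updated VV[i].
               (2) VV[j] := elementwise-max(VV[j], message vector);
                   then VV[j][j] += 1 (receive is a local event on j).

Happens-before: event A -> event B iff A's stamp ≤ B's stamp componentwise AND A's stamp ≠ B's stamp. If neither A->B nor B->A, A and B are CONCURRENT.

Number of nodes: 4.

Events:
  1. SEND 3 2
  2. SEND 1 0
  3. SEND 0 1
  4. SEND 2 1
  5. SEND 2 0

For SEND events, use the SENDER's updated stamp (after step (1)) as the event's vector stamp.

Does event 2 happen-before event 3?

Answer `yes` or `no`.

Answer: yes

Derivation:
Initial: VV[0]=[0, 0, 0, 0]
Initial: VV[1]=[0, 0, 0, 0]
Initial: VV[2]=[0, 0, 0, 0]
Initial: VV[3]=[0, 0, 0, 0]
Event 1: SEND 3->2: VV[3][3]++ -> VV[3]=[0, 0, 0, 1], msg_vec=[0, 0, 0, 1]; VV[2]=max(VV[2],msg_vec) then VV[2][2]++ -> VV[2]=[0, 0, 1, 1]
Event 2: SEND 1->0: VV[1][1]++ -> VV[1]=[0, 1, 0, 0], msg_vec=[0, 1, 0, 0]; VV[0]=max(VV[0],msg_vec) then VV[0][0]++ -> VV[0]=[1, 1, 0, 0]
Event 3: SEND 0->1: VV[0][0]++ -> VV[0]=[2, 1, 0, 0], msg_vec=[2, 1, 0, 0]; VV[1]=max(VV[1],msg_vec) then VV[1][1]++ -> VV[1]=[2, 2, 0, 0]
Event 4: SEND 2->1: VV[2][2]++ -> VV[2]=[0, 0, 2, 1], msg_vec=[0, 0, 2, 1]; VV[1]=max(VV[1],msg_vec) then VV[1][1]++ -> VV[1]=[2, 3, 2, 1]
Event 5: SEND 2->0: VV[2][2]++ -> VV[2]=[0, 0, 3, 1], msg_vec=[0, 0, 3, 1]; VV[0]=max(VV[0],msg_vec) then VV[0][0]++ -> VV[0]=[3, 1, 3, 1]
Event 2 stamp: [0, 1, 0, 0]
Event 3 stamp: [2, 1, 0, 0]
[0, 1, 0, 0] <= [2, 1, 0, 0]? True. Equal? False. Happens-before: True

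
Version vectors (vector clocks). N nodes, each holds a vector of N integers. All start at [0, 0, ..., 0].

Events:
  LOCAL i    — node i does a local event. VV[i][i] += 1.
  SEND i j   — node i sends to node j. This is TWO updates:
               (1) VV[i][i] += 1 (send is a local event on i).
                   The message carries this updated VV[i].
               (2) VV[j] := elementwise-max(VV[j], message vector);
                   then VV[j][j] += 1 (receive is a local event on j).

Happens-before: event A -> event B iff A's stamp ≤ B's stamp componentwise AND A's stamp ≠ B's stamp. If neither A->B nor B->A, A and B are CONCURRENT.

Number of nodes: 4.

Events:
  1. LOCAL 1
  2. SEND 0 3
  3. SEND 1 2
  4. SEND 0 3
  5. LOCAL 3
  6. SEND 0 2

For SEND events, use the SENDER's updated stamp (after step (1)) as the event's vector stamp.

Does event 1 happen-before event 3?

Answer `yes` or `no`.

Answer: yes

Derivation:
Initial: VV[0]=[0, 0, 0, 0]
Initial: VV[1]=[0, 0, 0, 0]
Initial: VV[2]=[0, 0, 0, 0]
Initial: VV[3]=[0, 0, 0, 0]
Event 1: LOCAL 1: VV[1][1]++ -> VV[1]=[0, 1, 0, 0]
Event 2: SEND 0->3: VV[0][0]++ -> VV[0]=[1, 0, 0, 0], msg_vec=[1, 0, 0, 0]; VV[3]=max(VV[3],msg_vec) then VV[3][3]++ -> VV[3]=[1, 0, 0, 1]
Event 3: SEND 1->2: VV[1][1]++ -> VV[1]=[0, 2, 0, 0], msg_vec=[0, 2, 0, 0]; VV[2]=max(VV[2],msg_vec) then VV[2][2]++ -> VV[2]=[0, 2, 1, 0]
Event 4: SEND 0->3: VV[0][0]++ -> VV[0]=[2, 0, 0, 0], msg_vec=[2, 0, 0, 0]; VV[3]=max(VV[3],msg_vec) then VV[3][3]++ -> VV[3]=[2, 0, 0, 2]
Event 5: LOCAL 3: VV[3][3]++ -> VV[3]=[2, 0, 0, 3]
Event 6: SEND 0->2: VV[0][0]++ -> VV[0]=[3, 0, 0, 0], msg_vec=[3, 0, 0, 0]; VV[2]=max(VV[2],msg_vec) then VV[2][2]++ -> VV[2]=[3, 2, 2, 0]
Event 1 stamp: [0, 1, 0, 0]
Event 3 stamp: [0, 2, 0, 0]
[0, 1, 0, 0] <= [0, 2, 0, 0]? True. Equal? False. Happens-before: True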